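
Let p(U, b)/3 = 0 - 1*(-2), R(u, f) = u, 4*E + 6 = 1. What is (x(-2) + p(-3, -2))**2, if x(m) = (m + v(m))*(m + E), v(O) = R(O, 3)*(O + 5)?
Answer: 1024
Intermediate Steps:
E = -5/4 (E = -3/2 + (1/4)*1 = -3/2 + 1/4 = -5/4 ≈ -1.2500)
p(U, b) = 6 (p(U, b) = 3*(0 - 1*(-2)) = 3*(0 + 2) = 3*2 = 6)
v(O) = O*(5 + O) (v(O) = O*(O + 5) = O*(5 + O))
x(m) = (-5/4 + m)*(m + m*(5 + m)) (x(m) = (m + m*(5 + m))*(m - 5/4) = (m + m*(5 + m))*(-5/4 + m) = (-5/4 + m)*(m + m*(5 + m)))
(x(-2) + p(-3, -2))**2 = ((1/4)*(-2)*(-30 - 1*(-2) + 4*(-2)*(5 - 2)) + 6)**2 = ((1/4)*(-2)*(-30 + 2 + 4*(-2)*3) + 6)**2 = ((1/4)*(-2)*(-30 + 2 - 24) + 6)**2 = ((1/4)*(-2)*(-52) + 6)**2 = (26 + 6)**2 = 32**2 = 1024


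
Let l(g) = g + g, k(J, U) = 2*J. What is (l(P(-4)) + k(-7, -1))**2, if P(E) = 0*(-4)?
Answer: 196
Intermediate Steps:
P(E) = 0
l(g) = 2*g
(l(P(-4)) + k(-7, -1))**2 = (2*0 + 2*(-7))**2 = (0 - 14)**2 = (-14)**2 = 196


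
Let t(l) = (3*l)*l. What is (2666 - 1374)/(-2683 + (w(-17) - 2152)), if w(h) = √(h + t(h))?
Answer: -1249364/4675275 - 1292*√34/4675275 ≈ -0.26884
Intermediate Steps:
t(l) = 3*l²
w(h) = √(h + 3*h²)
(2666 - 1374)/(-2683 + (w(-17) - 2152)) = (2666 - 1374)/(-2683 + (√(-17*(1 + 3*(-17))) - 2152)) = 1292/(-2683 + (√(-17*(1 - 51)) - 2152)) = 1292/(-2683 + (√(-17*(-50)) - 2152)) = 1292/(-2683 + (√850 - 2152)) = 1292/(-2683 + (5*√34 - 2152)) = 1292/(-2683 + (-2152 + 5*√34)) = 1292/(-4835 + 5*√34)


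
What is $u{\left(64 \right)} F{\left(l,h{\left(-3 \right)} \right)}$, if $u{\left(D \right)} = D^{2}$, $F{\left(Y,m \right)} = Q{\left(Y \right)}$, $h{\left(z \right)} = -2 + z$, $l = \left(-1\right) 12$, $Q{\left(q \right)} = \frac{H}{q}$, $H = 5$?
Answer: $- \frac{5120}{3} \approx -1706.7$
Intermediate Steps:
$Q{\left(q \right)} = \frac{5}{q}$
$l = -12$
$F{\left(Y,m \right)} = \frac{5}{Y}$
$u{\left(64 \right)} F{\left(l,h{\left(-3 \right)} \right)} = 64^{2} \frac{5}{-12} = 4096 \cdot 5 \left(- \frac{1}{12}\right) = 4096 \left(- \frac{5}{12}\right) = - \frac{5120}{3}$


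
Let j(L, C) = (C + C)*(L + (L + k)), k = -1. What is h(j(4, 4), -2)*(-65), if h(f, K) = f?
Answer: -3640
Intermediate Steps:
j(L, C) = 2*C*(-1 + 2*L) (j(L, C) = (C + C)*(L + (L - 1)) = (2*C)*(L + (-1 + L)) = (2*C)*(-1 + 2*L) = 2*C*(-1 + 2*L))
h(j(4, 4), -2)*(-65) = (2*4*(-1 + 2*4))*(-65) = (2*4*(-1 + 8))*(-65) = (2*4*7)*(-65) = 56*(-65) = -3640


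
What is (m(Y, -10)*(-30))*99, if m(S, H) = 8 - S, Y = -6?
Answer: -41580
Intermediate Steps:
(m(Y, -10)*(-30))*99 = ((8 - 1*(-6))*(-30))*99 = ((8 + 6)*(-30))*99 = (14*(-30))*99 = -420*99 = -41580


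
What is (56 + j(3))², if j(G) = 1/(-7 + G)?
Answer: 49729/16 ≈ 3108.1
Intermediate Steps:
(56 + j(3))² = (56 + 1/(-7 + 3))² = (56 + 1/(-4))² = (56 - ¼)² = (223/4)² = 49729/16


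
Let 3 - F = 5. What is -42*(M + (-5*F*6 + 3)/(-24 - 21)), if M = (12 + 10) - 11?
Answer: -2016/5 ≈ -403.20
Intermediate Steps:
F = -2 (F = 3 - 1*5 = 3 - 5 = -2)
M = 11 (M = 22 - 11 = 11)
-42*(M + (-5*F*6 + 3)/(-24 - 21)) = -42*(11 + (-5*(-2)*6 + 3)/(-24 - 21)) = -42*(11 + (10*6 + 3)/(-45)) = -42*(11 + (60 + 3)*(-1/45)) = -42*(11 + 63*(-1/45)) = -42*(11 - 7/5) = -42*48/5 = -2016/5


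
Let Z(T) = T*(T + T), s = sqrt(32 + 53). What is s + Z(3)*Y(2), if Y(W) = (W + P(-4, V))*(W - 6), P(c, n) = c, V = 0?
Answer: 144 + sqrt(85) ≈ 153.22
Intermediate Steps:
Y(W) = (-6 + W)*(-4 + W) (Y(W) = (W - 4)*(W - 6) = (-4 + W)*(-6 + W) = (-6 + W)*(-4 + W))
s = sqrt(85) ≈ 9.2195
Z(T) = 2*T**2 (Z(T) = T*(2*T) = 2*T**2)
s + Z(3)*Y(2) = sqrt(85) + (2*3**2)*(24 + 2**2 - 10*2) = sqrt(85) + (2*9)*(24 + 4 - 20) = sqrt(85) + 18*8 = sqrt(85) + 144 = 144 + sqrt(85)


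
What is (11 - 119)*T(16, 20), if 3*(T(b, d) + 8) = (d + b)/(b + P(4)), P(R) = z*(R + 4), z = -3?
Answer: 1026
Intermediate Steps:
P(R) = -12 - 3*R (P(R) = -3*(R + 4) = -3*(4 + R) = -12 - 3*R)
T(b, d) = -8 + (b + d)/(3*(-24 + b)) (T(b, d) = -8 + ((d + b)/(b + (-12 - 3*4)))/3 = -8 + ((b + d)/(b + (-12 - 12)))/3 = -8 + ((b + d)/(b - 24))/3 = -8 + ((b + d)/(-24 + b))/3 = -8 + (b + d)/(3*(-24 + b)))
(11 - 119)*T(16, 20) = (11 - 119)*((576 + 20 - 23*16)/(3*(-24 + 16))) = -36*(576 + 20 - 368)/(-8) = -36*(-1)*228/8 = -108*(-19/2) = 1026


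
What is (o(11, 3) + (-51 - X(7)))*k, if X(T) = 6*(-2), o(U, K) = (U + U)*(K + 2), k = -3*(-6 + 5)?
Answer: 213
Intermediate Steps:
k = 3 (k = -3*(-1) = 3)
o(U, K) = 2*U*(2 + K) (o(U, K) = (2*U)*(2 + K) = 2*U*(2 + K))
X(T) = -12
(o(11, 3) + (-51 - X(7)))*k = (2*11*(2 + 3) + (-51 - 1*(-12)))*3 = (2*11*5 + (-51 + 12))*3 = (110 - 39)*3 = 71*3 = 213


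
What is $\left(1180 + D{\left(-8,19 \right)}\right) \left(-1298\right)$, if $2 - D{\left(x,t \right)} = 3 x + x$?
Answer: $-1575772$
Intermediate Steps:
$D{\left(x,t \right)} = 2 - 4 x$ ($D{\left(x,t \right)} = 2 - \left(3 x + x\right) = 2 - 4 x$)
$\left(1180 + D{\left(-8,19 \right)}\right) \left(-1298\right) = \left(1180 + \left(2 - -32\right)\right) \left(-1298\right) = \left(1180 + \left(2 + 32\right)\right) \left(-1298\right) = \left(1180 + 34\right) \left(-1298\right) = 1214 \left(-1298\right) = -1575772$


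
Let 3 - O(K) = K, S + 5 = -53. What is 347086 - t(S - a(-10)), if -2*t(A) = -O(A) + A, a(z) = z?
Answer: 694073/2 ≈ 3.4704e+5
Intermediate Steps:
S = -58 (S = -5 - 53 = -58)
O(K) = 3 - K
t(A) = 3/2 - A (t(A) = -(-(3 - A) + A)/2 = -((-3 + A) + A)/2 = -(-3 + 2*A)/2 = 3/2 - A)
347086 - t(S - a(-10)) = 347086 - (3/2 - (-58 - 1*(-10))) = 347086 - (3/2 - (-58 + 10)) = 347086 - (3/2 - 1*(-48)) = 347086 - (3/2 + 48) = 347086 - 1*99/2 = 347086 - 99/2 = 694073/2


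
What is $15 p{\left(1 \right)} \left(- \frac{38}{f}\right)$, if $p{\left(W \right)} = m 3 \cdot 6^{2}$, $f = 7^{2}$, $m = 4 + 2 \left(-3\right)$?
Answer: $\frac{123120}{49} \approx 2512.7$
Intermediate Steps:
$m = -2$ ($m = 4 - 6 = -2$)
$f = 49$
$p{\left(W \right)} = -216$ ($p{\left(W \right)} = \left(-2\right) 3 \cdot 6^{2} = \left(-6\right) 36 = -216$)
$15 p{\left(1 \right)} \left(- \frac{38}{f}\right) = 15 \left(-216\right) \left(- \frac{38}{49}\right) = - 3240 \left(\left(-38\right) \frac{1}{49}\right) = \left(-3240\right) \left(- \frac{38}{49}\right) = \frac{123120}{49}$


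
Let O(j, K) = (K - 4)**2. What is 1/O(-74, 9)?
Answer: 1/25 ≈ 0.040000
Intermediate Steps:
O(j, K) = (-4 + K)**2
1/O(-74, 9) = 1/((-4 + 9)**2) = 1/(5**2) = 1/25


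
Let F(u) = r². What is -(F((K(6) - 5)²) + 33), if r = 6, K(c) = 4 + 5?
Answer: -69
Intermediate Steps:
K(c) = 9
F(u) = 36 (F(u) = 6² = 36)
-(F((K(6) - 5)²) + 33) = -(36 + 33) = -1*69 = -69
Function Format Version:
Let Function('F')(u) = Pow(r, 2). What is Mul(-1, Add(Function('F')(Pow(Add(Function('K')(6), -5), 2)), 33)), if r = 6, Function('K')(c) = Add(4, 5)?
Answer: -69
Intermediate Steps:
Function('K')(c) = 9
Function('F')(u) = 36 (Function('F')(u) = Pow(6, 2) = 36)
Mul(-1, Add(Function('F')(Pow(Add(Function('K')(6), -5), 2)), 33)) = Mul(-1, Add(36, 33)) = Mul(-1, 69) = -69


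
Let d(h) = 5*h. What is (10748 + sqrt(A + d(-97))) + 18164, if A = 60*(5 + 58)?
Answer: 28912 + sqrt(3295) ≈ 28969.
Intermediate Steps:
A = 3780 (A = 60*63 = 3780)
(10748 + sqrt(A + d(-97))) + 18164 = (10748 + sqrt(3780 + 5*(-97))) + 18164 = (10748 + sqrt(3780 - 485)) + 18164 = (10748 + sqrt(3295)) + 18164 = 28912 + sqrt(3295)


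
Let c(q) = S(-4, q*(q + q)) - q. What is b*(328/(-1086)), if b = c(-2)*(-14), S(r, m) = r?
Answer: -4592/543 ≈ -8.4567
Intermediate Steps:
c(q) = -4 - q
b = 28 (b = (-4 - 1*(-2))*(-14) = (-4 + 2)*(-14) = -2*(-14) = 28)
b*(328/(-1086)) = 28*(328/(-1086)) = 28*(328*(-1/1086)) = 28*(-164/543) = -4592/543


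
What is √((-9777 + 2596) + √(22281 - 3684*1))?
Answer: √(-7181 + √18597) ≈ 83.932*I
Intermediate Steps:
√((-9777 + 2596) + √(22281 - 3684*1)) = √(-7181 + √(22281 - 3684)) = √(-7181 + √18597)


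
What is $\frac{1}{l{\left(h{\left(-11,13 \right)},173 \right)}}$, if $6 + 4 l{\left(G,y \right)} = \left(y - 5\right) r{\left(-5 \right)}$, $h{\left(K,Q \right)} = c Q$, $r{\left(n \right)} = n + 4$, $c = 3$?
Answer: $- \frac{2}{87} \approx -0.022988$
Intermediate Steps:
$r{\left(n \right)} = 4 + n$
$h{\left(K,Q \right)} = 3 Q$
$l{\left(G,y \right)} = - \frac{1}{4} - \frac{y}{4}$ ($l{\left(G,y \right)} = - \frac{3}{2} + \frac{\left(y - 5\right) \left(4 - 5\right)}{4} = - \frac{3}{2} + \frac{\left(y - 5\right) \left(-1\right)}{4} = - \frac{3}{2} + \frac{\left(-5 + y\right) \left(-1\right)}{4} = - \frac{3}{2} + \frac{5 - y}{4} = - \frac{3}{2} - \left(- \frac{5}{4} + \frac{y}{4}\right) = - \frac{1}{4} - \frac{y}{4}$)
$\frac{1}{l{\left(h{\left(-11,13 \right)},173 \right)}} = \frac{1}{- \frac{1}{4} - \frac{173}{4}} = \frac{1}{- \frac{87}{2}} = - \frac{2}{87}$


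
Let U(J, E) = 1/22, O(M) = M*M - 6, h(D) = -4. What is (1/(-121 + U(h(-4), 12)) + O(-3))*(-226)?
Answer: -1799186/2661 ≈ -676.13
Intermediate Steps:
O(M) = -6 + M² (O(M) = M² - 6 = -6 + M²)
U(J, E) = 1/22
(1/(-121 + U(h(-4), 12)) + O(-3))*(-226) = (1/(-121 + 1/22) + (-6 + (-3)²))*(-226) = (1/(-2661/22) + (-6 + 9))*(-226) = (-22/2661 + 3)*(-226) = (7961/2661)*(-226) = -1799186/2661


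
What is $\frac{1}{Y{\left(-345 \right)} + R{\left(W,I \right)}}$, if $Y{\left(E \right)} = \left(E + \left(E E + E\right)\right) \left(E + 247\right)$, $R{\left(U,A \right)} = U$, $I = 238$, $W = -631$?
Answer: $- \frac{1}{11597461} \approx -8.6226 \cdot 10^{-8}$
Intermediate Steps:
$Y{\left(E \right)} = \left(247 + E\right) \left(E^{2} + 2 E\right)$ ($Y{\left(E \right)} = \left(E + \left(E^{2} + E\right)\right) \left(247 + E\right) = \left(E + \left(E + E^{2}\right)\right) \left(247 + E\right) = \left(E^{2} + 2 E\right) \left(247 + E\right) = \left(247 + E\right) \left(E^{2} + 2 E\right)$)
$\frac{1}{Y{\left(-345 \right)} + R{\left(W,I \right)}} = \frac{1}{- 345 \left(494 + \left(-345\right)^{2} + 249 \left(-345\right)\right) - 631} = \frac{1}{- 345 \left(494 + 119025 - 85905\right) - 631} = \frac{1}{\left(-345\right) 33614 - 631} = \frac{1}{-11596830 - 631} = \frac{1}{-11597461} = - \frac{1}{11597461}$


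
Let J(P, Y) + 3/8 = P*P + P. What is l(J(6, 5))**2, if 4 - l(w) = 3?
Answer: 1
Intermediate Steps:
J(P, Y) = -3/8 + P + P**2 (J(P, Y) = -3/8 + (P*P + P) = -3/8 + (P**2 + P) = -3/8 + (P + P**2) = -3/8 + P + P**2)
l(w) = 1 (l(w) = 4 - 1*3 = 4 - 3 = 1)
l(J(6, 5))**2 = 1**2 = 1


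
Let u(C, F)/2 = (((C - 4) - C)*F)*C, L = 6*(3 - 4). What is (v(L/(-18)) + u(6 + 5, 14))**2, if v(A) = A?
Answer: 13653025/9 ≈ 1.5170e+6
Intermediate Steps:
L = -6 (L = 6*(-1) = -6)
u(C, F) = -8*C*F (u(C, F) = 2*((((C - 4) - C)*F)*C) = 2*((((-4 + C) - C)*F)*C) = 2*((-4*F)*C) = 2*(-4*C*F) = -8*C*F)
(v(L/(-18)) + u(6 + 5, 14))**2 = (-6/(-18) - 8*(6 + 5)*14)**2 = (-6*(-1/18) - 8*11*14)**2 = (1/3 - 1232)**2 = (-3695/3)**2 = 13653025/9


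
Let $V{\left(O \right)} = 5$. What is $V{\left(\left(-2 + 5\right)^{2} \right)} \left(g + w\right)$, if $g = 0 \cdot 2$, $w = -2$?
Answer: $-10$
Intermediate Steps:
$g = 0$
$V{\left(\left(-2 + 5\right)^{2} \right)} \left(g + w\right) = 5 \left(0 - 2\right) = 5 \left(-2\right) = -10$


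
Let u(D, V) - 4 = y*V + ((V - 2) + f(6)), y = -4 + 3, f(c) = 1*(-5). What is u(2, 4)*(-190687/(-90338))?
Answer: -572061/90338 ≈ -6.3325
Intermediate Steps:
f(c) = -5
y = -1
u(D, V) = -3 (u(D, V) = 4 + (-V + ((V - 2) - 5)) = 4 + (-V + ((-2 + V) - 5)) = 4 + (-V + (-7 + V)) = 4 - 7 = -3)
u(2, 4)*(-190687/(-90338)) = -(-572061)/(-90338) = -(-572061)*(-1)/90338 = -3*190687/90338 = -572061/90338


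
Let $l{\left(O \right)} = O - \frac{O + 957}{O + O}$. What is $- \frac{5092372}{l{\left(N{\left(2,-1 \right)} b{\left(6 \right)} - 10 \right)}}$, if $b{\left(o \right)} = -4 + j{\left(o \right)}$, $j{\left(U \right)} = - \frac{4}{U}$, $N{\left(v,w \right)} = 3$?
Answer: $\frac{81477952}{73} \approx 1.1161 \cdot 10^{6}$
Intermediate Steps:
$b{\left(o \right)} = -4 - \frac{4}{o}$
$l{\left(O \right)} = O - \frac{957 + O}{2 O}$
$- \frac{5092372}{l{\left(N{\left(2,-1 \right)} b{\left(6 \right)} - 10 \right)}} = - \frac{5092372}{- \frac{1}{2} + \left(3 \left(-4 - \frac{4}{6}\right) - 10\right) - \frac{957}{2 \left(3 \left(-4 - \frac{4}{6}\right) - 10\right)}} = - \frac{5092372}{- \frac{1}{2} + \left(3 \left(-4 - \frac{2}{3}\right) - 10\right) - \frac{957}{2 \left(3 \left(-4 - \frac{2}{3}\right) - 10\right)}} = - \frac{5092372}{- \frac{1}{2} + \left(3 \left(- \frac{14}{3}\right) - 10\right) - \frac{957}{2 \left(3 \left(- \frac{14}{3}\right) - 10\right)}} = - \frac{5092372}{- \frac{1}{2} - 24 - \frac{957}{2 \left(-14 - 10\right)}} = - \frac{5092372}{- \frac{1}{2} - 24 - \frac{957}{2 \left(-24\right)}} = - \frac{5092372}{- \frac{1}{2} - 24 - - \frac{319}{16}} = - \frac{5092372}{- \frac{1}{2} - 24 + \frac{319}{16}} = - \frac{5092372}{- \frac{73}{16}} = \left(-5092372\right) \left(- \frac{16}{73}\right) = \frac{81477952}{73}$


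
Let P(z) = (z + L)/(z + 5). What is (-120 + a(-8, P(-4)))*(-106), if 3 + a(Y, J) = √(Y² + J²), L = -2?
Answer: 11978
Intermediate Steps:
P(z) = (-2 + z)/(5 + z) (P(z) = (z - 2)/(z + 5) = (-2 + z)/(5 + z))
a(Y, J) = -3 + √(J² + Y²) (a(Y, J) = -3 + √(Y² + J²) = -3 + √(J² + Y²))
(-120 + a(-8, P(-4)))*(-106) = (-120 + (-3 + √(((-2 - 4)/(5 - 4))² + (-8)²)))*(-106) = (-120 + (-3 + √((-6/1)² + 64)))*(-106) = (-120 + (-3 + √((1*(-6))² + 64)))*(-106) = (-120 + (-3 + √((-6)² + 64)))*(-106) = (-120 + (-3 + √(36 + 64)))*(-106) = (-120 + (-3 + √100))*(-106) = (-120 + (-3 + 10))*(-106) = (-120 + 7)*(-106) = -113*(-106) = 11978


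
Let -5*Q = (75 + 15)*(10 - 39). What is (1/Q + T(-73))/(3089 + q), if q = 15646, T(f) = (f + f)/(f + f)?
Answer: 523/9779670 ≈ 5.3478e-5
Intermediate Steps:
T(f) = 1 (T(f) = (2*f)/((2*f)) = (2*f)*(1/(2*f)) = 1)
Q = 522 (Q = -(75 + 15)*(10 - 39)/5 = -18*(-29) = -1/5*(-2610) = 522)
(1/Q + T(-73))/(3089 + q) = (1/522 + 1)/(3089 + 15646) = (1/522 + 1)/18735 = (523/522)*(1/18735) = 523/9779670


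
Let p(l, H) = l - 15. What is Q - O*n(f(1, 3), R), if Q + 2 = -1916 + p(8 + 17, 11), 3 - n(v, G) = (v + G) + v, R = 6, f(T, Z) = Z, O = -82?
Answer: -2646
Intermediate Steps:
p(l, H) = -15 + l
n(v, G) = 3 - G - 2*v (n(v, G) = 3 - ((v + G) + v) = 3 - ((G + v) + v) = 3 - (G + 2*v) = 3 + (-G - 2*v) = 3 - G - 2*v)
Q = -1908 (Q = -2 + (-1916 + (-15 + (8 + 17))) = -2 + (-1916 + (-15 + 25)) = -2 + (-1916 + 10) = -2 - 1906 = -1908)
Q - O*n(f(1, 3), R) = -1908 - (-82)*(3 - 1*6 - 2*3) = -1908 - (-82)*(3 - 6 - 6) = -1908 - (-82)*(-9) = -1908 - 1*738 = -1908 - 738 = -2646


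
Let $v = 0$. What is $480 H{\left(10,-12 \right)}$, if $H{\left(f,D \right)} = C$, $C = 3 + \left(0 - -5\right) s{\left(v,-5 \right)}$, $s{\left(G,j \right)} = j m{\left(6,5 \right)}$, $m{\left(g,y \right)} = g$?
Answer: $-70560$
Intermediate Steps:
$s{\left(G,j \right)} = 6 j$ ($s{\left(G,j \right)} = j 6 = 6 j$)
$C = -147$ ($C = 3 + \left(0 - -5\right) 6 \left(-5\right) = 3 + \left(0 + 5\right) \left(-30\right) = 3 + 5 \left(-30\right) = 3 - 150 = -147$)
$H{\left(f,D \right)} = -147$
$480 H{\left(10,-12 \right)} = 480 \left(-147\right) = -70560$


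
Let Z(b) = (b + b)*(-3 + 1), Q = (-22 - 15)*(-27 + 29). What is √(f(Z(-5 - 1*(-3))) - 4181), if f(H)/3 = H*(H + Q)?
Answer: I*√5765 ≈ 75.928*I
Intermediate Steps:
Q = -74 (Q = -37*2 = -74)
Z(b) = -4*b (Z(b) = (2*b)*(-2) = -4*b)
f(H) = 3*H*(-74 + H) (f(H) = 3*(H*(H - 74)) = 3*(H*(-74 + H)) = 3*H*(-74 + H))
√(f(Z(-5 - 1*(-3))) - 4181) = √(3*(-4*(-5 - 1*(-3)))*(-74 - 4*(-5 - 1*(-3))) - 4181) = √(3*(-4*(-5 + 3))*(-74 - 4*(-5 + 3)) - 4181) = √(3*(-4*(-2))*(-74 - 4*(-2)) - 4181) = √(3*8*(-74 + 8) - 4181) = √(3*8*(-66) - 4181) = √(-1584 - 4181) = √(-5765) = I*√5765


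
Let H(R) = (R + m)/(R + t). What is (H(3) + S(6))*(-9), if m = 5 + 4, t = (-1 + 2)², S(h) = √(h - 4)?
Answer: -27 - 9*√2 ≈ -39.728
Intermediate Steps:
S(h) = √(-4 + h)
t = 1 (t = 1² = 1)
m = 9
H(R) = (9 + R)/(1 + R) (H(R) = (R + 9)/(R + 1) = (9 + R)/(1 + R))
(H(3) + S(6))*(-9) = ((9 + 3)/(1 + 3) + √(-4 + 6))*(-9) = (12/4 + √2)*(-9) = ((¼)*12 + √2)*(-9) = (3 + √2)*(-9) = -27 - 9*√2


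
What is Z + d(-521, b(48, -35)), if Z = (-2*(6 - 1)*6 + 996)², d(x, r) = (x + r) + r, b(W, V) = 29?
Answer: 875633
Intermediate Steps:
d(x, r) = x + 2*r (d(x, r) = (r + x) + r = x + 2*r)
Z = 876096 (Z = (-10*6 + 996)² = (-2*30 + 996)² = (-60 + 996)² = 936² = 876096)
Z + d(-521, b(48, -35)) = 876096 + (-521 + 2*29) = 876096 + (-521 + 58) = 876096 - 463 = 875633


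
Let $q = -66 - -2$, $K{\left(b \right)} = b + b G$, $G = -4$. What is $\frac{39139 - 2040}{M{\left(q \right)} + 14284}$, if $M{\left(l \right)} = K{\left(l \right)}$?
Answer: $\frac{37099}{14476} \approx 2.5628$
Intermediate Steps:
$K{\left(b \right)} = - 3 b$ ($K{\left(b \right)} = b + b \left(-4\right) = b - 4 b = - 3 b$)
$q = -64$ ($q = -66 + \left(-40 + 42\right) = -66 + 2 = -64$)
$M{\left(l \right)} = - 3 l$
$\frac{39139 - 2040}{M{\left(q \right)} + 14284} = \frac{39139 - 2040}{\left(-3\right) \left(-64\right) + 14284} = \frac{37099}{192 + 14284} = \frac{37099}{14476}$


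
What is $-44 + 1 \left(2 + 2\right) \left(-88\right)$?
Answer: $-396$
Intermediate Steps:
$-44 + 1 \left(2 + 2\right) \left(-88\right) = -44 + 1 \cdot 4 \left(-88\right) = -44 + 4 \left(-88\right) = -44 - 352 = -396$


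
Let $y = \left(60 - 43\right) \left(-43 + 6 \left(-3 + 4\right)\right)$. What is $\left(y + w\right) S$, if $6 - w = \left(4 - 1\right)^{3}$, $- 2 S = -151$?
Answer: $-49075$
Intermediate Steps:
$S = \frac{151}{2}$ ($S = \left(- \frac{1}{2}\right) \left(-151\right) = \frac{151}{2} \approx 75.5$)
$w = -21$ ($w = 6 - \left(4 - 1\right)^{3} = 6 - 3^{3} = 6 - 27 = -21$)
$y = -629$ ($y = 17 \left(-43 + 6 \cdot 1\right) = 17 \left(-43 + 6\right) = 17 \left(-37\right) = -629$)
$\left(y + w\right) S = \left(-629 - 21\right) \frac{151}{2} = \left(-650\right) \frac{151}{2} = -49075$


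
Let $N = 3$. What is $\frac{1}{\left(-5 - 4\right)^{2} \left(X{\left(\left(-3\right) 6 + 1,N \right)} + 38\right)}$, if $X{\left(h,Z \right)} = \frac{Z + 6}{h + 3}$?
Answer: $\frac{14}{42363} \approx 0.00033048$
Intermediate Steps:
$X{\left(h,Z \right)} = \frac{6 + Z}{3 + h}$
$\frac{1}{\left(-5 - 4\right)^{2} \left(X{\left(\left(-3\right) 6 + 1,N \right)} + 38\right)} = \frac{1}{\left(-5 - 4\right)^{2} \left(\frac{6 + 3}{3 + \left(\left(-3\right) 6 + 1\right)} + 38\right)} = \frac{1}{\left(-9\right)^{2} \left(\frac{1}{3 + \left(-18 + 1\right)} 9 + 38\right)} = \frac{1}{81 \left(\frac{1}{3 - 17} \cdot 9 + 38\right)} = \frac{1}{81 \left(\frac{1}{-14} \cdot 9 + 38\right)} = \frac{1}{81 \left(\left(- \frac{1}{14}\right) 9 + 38\right)} = \frac{1}{81 \left(- \frac{9}{14} + 38\right)} = \frac{1}{81 \cdot \frac{523}{14}} = \frac{1}{\frac{42363}{14}} = \frac{14}{42363}$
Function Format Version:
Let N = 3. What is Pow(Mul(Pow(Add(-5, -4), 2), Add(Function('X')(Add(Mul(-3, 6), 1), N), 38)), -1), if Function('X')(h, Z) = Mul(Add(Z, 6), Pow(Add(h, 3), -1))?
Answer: Rational(14, 42363) ≈ 0.00033048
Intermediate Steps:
Function('X')(h, Z) = Mul(Pow(Add(3, h), -1), Add(6, Z)) (Function('X')(h, Z) = Mul(Add(6, Z), Pow(Add(3, h), -1)) = Mul(Pow(Add(3, h), -1), Add(6, Z)))
Pow(Mul(Pow(Add(-5, -4), 2), Add(Function('X')(Add(Mul(-3, 6), 1), N), 38)), -1) = Pow(Mul(Pow(Add(-5, -4), 2), Add(Mul(Pow(Add(3, Add(Mul(-3, 6), 1)), -1), Add(6, 3)), 38)), -1) = Pow(Mul(Pow(-9, 2), Add(Mul(Pow(Add(3, Add(-18, 1)), -1), 9), 38)), -1) = Pow(Mul(81, Add(Mul(Pow(Add(3, -17), -1), 9), 38)), -1) = Pow(Mul(81, Add(Mul(Pow(-14, -1), 9), 38)), -1) = Pow(Mul(81, Add(Mul(Rational(-1, 14), 9), 38)), -1) = Pow(Mul(81, Add(Rational(-9, 14), 38)), -1) = Pow(Mul(81, Rational(523, 14)), -1) = Pow(Rational(42363, 14), -1) = Rational(14, 42363)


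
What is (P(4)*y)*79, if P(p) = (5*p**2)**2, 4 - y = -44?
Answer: 24268800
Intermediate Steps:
y = 48 (y = 4 - 1*(-44) = 4 + 44 = 48)
P(p) = 25*p**4
(P(4)*y)*79 = ((25*4**4)*48)*79 = ((25*256)*48)*79 = (6400*48)*79 = 307200*79 = 24268800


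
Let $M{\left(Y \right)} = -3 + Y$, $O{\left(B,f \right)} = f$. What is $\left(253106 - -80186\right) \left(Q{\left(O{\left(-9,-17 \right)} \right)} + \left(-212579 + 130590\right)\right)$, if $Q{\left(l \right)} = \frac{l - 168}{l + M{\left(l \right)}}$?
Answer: $-27324611328$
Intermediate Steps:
$Q{\left(l \right)} = \frac{-168 + l}{-3 + 2 l}$ ($Q{\left(l \right)} = \frac{l - 168}{l + \left(-3 + l\right)} = \frac{-168 + l}{-3 + 2 l}$)
$\left(253106 - -80186\right) \left(Q{\left(O{\left(-9,-17 \right)} \right)} + \left(-212579 + 130590\right)\right) = \left(253106 - -80186\right) \left(\frac{-168 - 17}{-3 + 2 \left(-17\right)} + \left(-212579 + 130590\right)\right) = \left(253106 + \left(-31769 + 111955\right)\right) \left(\frac{1}{-3 - 34} \left(-185\right) - 81989\right) = \left(253106 + 80186\right) \left(\frac{1}{-37} \left(-185\right) - 81989\right) = 333292 \left(\left(- \frac{1}{37}\right) \left(-185\right) - 81989\right) = 333292 \left(5 - 81989\right) = 333292 \left(-81984\right) = -27324611328$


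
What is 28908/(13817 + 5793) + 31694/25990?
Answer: 2984431/1107965 ≈ 2.6936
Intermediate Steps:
28908/(13817 + 5793) + 31694/25990 = 28908/19610 + 31694*(1/25990) = 28908*(1/19610) + 689/565 = 14454/9805 + 689/565 = 2984431/1107965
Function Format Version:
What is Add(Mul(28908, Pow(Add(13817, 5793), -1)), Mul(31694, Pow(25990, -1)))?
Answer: Rational(2984431, 1107965) ≈ 2.6936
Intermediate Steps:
Add(Mul(28908, Pow(Add(13817, 5793), -1)), Mul(31694, Pow(25990, -1))) = Add(Mul(28908, Pow(19610, -1)), Mul(31694, Rational(1, 25990))) = Add(Mul(28908, Rational(1, 19610)), Rational(689, 565)) = Add(Rational(14454, 9805), Rational(689, 565)) = Rational(2984431, 1107965)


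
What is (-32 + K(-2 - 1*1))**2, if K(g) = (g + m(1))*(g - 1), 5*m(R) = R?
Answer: 10816/25 ≈ 432.64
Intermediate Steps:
m(R) = R/5
K(g) = (-1 + g)*(1/5 + g) (K(g) = (g + (1/5)*1)*(g - 1) = (g + 1/5)*(-1 + g) = (1/5 + g)*(-1 + g) = (-1 + g)*(1/5 + g))
(-32 + K(-2 - 1*1))**2 = (-32 + (-1/5 + (-2 - 1*1)**2 - 4*(-2 - 1*1)/5))**2 = (-32 + (-1/5 + (-2 - 1)**2 - 4*(-2 - 1)/5))**2 = (-32 + (-1/5 + (-3)**2 - 4/5*(-3)))**2 = (-32 + (-1/5 + 9 + 12/5))**2 = (-32 + 56/5)**2 = (-104/5)**2 = 10816/25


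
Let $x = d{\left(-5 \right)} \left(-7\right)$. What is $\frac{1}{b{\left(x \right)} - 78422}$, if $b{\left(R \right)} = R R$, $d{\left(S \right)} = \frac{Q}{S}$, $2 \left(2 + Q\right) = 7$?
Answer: $- \frac{100}{7841759} \approx -1.2752 \cdot 10^{-5}$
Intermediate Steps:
$Q = \frac{3}{2}$ ($Q = -2 + \frac{1}{2} \cdot 7 = -2 + \frac{7}{2} = \frac{3}{2} \approx 1.5$)
$d{\left(S \right)} = \frac{3}{2 S}$
$x = \frac{21}{10}$ ($x = \frac{3}{2 \left(-5\right)} \left(-7\right) = \frac{3}{2} \left(- \frac{1}{5}\right) \left(-7\right) = \left(- \frac{3}{10}\right) \left(-7\right) = \frac{21}{10} \approx 2.1$)
$b{\left(R \right)} = R^{2}$
$\frac{1}{b{\left(x \right)} - 78422} = \frac{1}{\left(\frac{21}{10}\right)^{2} - 78422} = \frac{1}{\frac{441}{100} - 78422} = \frac{1}{- \frac{7841759}{100}} = - \frac{100}{7841759}$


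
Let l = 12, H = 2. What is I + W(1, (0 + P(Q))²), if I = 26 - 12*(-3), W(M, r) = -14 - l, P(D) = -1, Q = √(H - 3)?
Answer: 36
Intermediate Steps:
Q = I (Q = √(2 - 3) = √(-1) = I ≈ 1.0*I)
W(M, r) = -26 (W(M, r) = -14 - 1*12 = -14 - 12 = -26)
I = 62 (I = 26 + 36 = 62)
I + W(1, (0 + P(Q))²) = 62 - 26 = 36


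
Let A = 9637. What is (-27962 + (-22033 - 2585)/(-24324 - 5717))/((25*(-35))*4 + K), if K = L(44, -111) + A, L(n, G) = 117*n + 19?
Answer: -9545248/3858903 ≈ -2.4736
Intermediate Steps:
L(n, G) = 19 + 117*n
K = 14804 (K = (19 + 117*44) + 9637 = (19 + 5148) + 9637 = 5167 + 9637 = 14804)
(-27962 + (-22033 - 2585)/(-24324 - 5717))/((25*(-35))*4 + K) = (-27962 + (-22033 - 2585)/(-24324 - 5717))/((25*(-35))*4 + 14804) = (-27962 - 24618/(-30041))/(-875*4 + 14804) = (-27962 - 24618*(-1/30041))/(-3500 + 14804) = (-27962 + 2238/2731)/11304 = -76361984/2731*1/11304 = -9545248/3858903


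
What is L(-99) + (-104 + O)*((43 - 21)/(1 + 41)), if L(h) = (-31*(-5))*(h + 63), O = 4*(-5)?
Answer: -118544/21 ≈ -5645.0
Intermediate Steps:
O = -20
L(h) = 9765 + 155*h (L(h) = 155*(63 + h) = 9765 + 155*h)
L(-99) + (-104 + O)*((43 - 21)/(1 + 41)) = (9765 + 155*(-99)) + (-104 - 20)*((43 - 21)/(1 + 41)) = (9765 - 15345) - 2728/42 = -5580 - 2728/42 = -5580 - 124*11/21 = -5580 - 1364/21 = -118544/21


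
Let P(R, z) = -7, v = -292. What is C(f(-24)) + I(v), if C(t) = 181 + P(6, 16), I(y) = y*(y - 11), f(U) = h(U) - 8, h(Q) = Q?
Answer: 88650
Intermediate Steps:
f(U) = -8 + U (f(U) = U - 8 = -8 + U)
I(y) = y*(-11 + y)
C(t) = 174 (C(t) = 181 - 7 = 174)
C(f(-24)) + I(v) = 174 - 292*(-11 - 292) = 174 - 292*(-303) = 174 + 88476 = 88650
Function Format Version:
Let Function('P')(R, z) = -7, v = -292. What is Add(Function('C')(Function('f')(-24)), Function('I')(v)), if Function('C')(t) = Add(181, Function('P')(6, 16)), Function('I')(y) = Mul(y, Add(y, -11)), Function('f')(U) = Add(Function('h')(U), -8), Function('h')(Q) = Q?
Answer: 88650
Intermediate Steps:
Function('f')(U) = Add(-8, U) (Function('f')(U) = Add(U, -8) = Add(-8, U))
Function('I')(y) = Mul(y, Add(-11, y))
Function('C')(t) = 174 (Function('C')(t) = Add(181, -7) = 174)
Add(Function('C')(Function('f')(-24)), Function('I')(v)) = Add(174, Mul(-292, Add(-11, -292))) = Add(174, Mul(-292, -303)) = Add(174, 88476) = 88650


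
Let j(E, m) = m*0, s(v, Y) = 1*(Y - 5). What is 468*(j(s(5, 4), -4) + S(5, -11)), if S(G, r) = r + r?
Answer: -10296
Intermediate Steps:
S(G, r) = 2*r
s(v, Y) = -5 + Y (s(v, Y) = 1*(-5 + Y) = -5 + Y)
j(E, m) = 0
468*(j(s(5, 4), -4) + S(5, -11)) = 468*(0 + 2*(-11)) = 468*(0 - 22) = 468*(-22) = -10296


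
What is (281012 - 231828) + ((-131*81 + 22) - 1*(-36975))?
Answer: 75570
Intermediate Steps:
(281012 - 231828) + ((-131*81 + 22) - 1*(-36975)) = 49184 + ((-10611 + 22) + 36975) = 49184 + (-10589 + 36975) = 49184 + 26386 = 75570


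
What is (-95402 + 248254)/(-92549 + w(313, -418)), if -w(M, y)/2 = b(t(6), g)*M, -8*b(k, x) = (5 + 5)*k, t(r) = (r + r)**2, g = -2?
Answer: 152852/20131 ≈ 7.5929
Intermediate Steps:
t(r) = 4*r**2 (t(r) = (2*r)**2 = 4*r**2)
b(k, x) = -5*k/4 (b(k, x) = -(5 + 5)*k/8 = -5*k/4)
w(M, y) = 360*M (w(M, y) = -2*(-5*6**2)*M = -2*(-5*36)*M = -2*(-5/4*144)*M = -(-360)*M = 360*M)
(-95402 + 248254)/(-92549 + w(313, -418)) = (-95402 + 248254)/(-92549 + 360*313) = 152852/(-92549 + 112680) = 152852/20131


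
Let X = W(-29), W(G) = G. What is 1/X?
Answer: -1/29 ≈ -0.034483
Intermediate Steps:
X = -29
1/X = 1/(-29) = -1/29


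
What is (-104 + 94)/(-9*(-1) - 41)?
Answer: 5/16 ≈ 0.31250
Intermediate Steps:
(-104 + 94)/(-9*(-1) - 41) = -10/(9 - 41) = -10/(-32) = -10*(-1/32) = 5/16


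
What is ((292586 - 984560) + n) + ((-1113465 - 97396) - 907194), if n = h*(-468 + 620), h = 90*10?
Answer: -2673229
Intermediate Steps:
h = 900
n = 136800 (n = 900*(-468 + 620) = 900*152 = 136800)
((292586 - 984560) + n) + ((-1113465 - 97396) - 907194) = ((292586 - 984560) + 136800) + ((-1113465 - 97396) - 907194) = (-691974 + 136800) + (-1210861 - 907194) = -555174 - 2118055 = -2673229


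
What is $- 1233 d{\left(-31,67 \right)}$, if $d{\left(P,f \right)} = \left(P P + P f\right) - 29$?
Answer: $1411785$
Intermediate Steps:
$d{\left(P,f \right)} = -29 + P^{2} + P f$ ($d{\left(P,f \right)} = \left(P^{2} + P f\right) - 29 = -29 + P^{2} + P f$)
$- 1233 d{\left(-31,67 \right)} = - 1233 \left(-29 + \left(-31\right)^{2} - 2077\right) = - 1233 \left(-29 + 961 - 2077\right) = \left(-1233\right) \left(-1145\right) = 1411785$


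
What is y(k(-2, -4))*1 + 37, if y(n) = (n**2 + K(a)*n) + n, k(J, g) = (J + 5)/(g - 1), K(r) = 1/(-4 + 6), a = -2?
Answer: 1823/50 ≈ 36.460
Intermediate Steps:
K(r) = 1/2
k(J, g) = (5 + J)/(-1 + g)
y(n) = n**2 + 3*n/2 (y(n) = (n**2 + n/2) + n = n**2 + 3*n/2)
y(k(-2, -4))*1 + 37 = (((5 - 2)/(-1 - 4))*(3 + 2*((5 - 2)/(-1 - 4)))/2)*1 + 37 = ((3/(-5))*(3 + 2*(3/(-5)))/2)*1 + 37 = ((-1/5*3)*(3 + 2*(-1/5*3))/2)*1 + 37 = ((1/2)*(-3/5)*(3 + 2*(-3/5)))*1 + 37 = ((1/2)*(-3/5)*(3 - 6/5))*1 + 37 = ((1/2)*(-3/5)*(9/5))*1 + 37 = -27/50*1 + 37 = -27/50 + 37 = 1823/50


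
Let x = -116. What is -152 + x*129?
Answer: -15116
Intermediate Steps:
-152 + x*129 = -152 - 116*129 = -152 - 14964 = -15116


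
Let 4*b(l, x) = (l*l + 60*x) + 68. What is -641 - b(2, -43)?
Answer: -14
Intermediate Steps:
b(l, x) = 17 + 15*x + l²/4 (b(l, x) = ((l*l + 60*x) + 68)/4 = ((l² + 60*x) + 68)/4 = (68 + l² + 60*x)/4 = 17 + 15*x + l²/4)
-641 - b(2, -43) = -641 - (17 + 15*(-43) + (¼)*2²) = -641 - (17 - 645 + (¼)*4) = -641 - (17 - 645 + 1) = -641 - 1*(-627) = -641 + 627 = -14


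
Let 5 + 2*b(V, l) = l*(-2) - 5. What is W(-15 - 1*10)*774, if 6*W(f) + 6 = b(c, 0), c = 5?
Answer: -1419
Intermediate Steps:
b(V, l) = -5 - l (b(V, l) = -5/2 + (l*(-2) - 5)/2 = -5/2 + (-2*l - 5)/2 = -5/2 + (-5 - 2*l)/2 = -5/2 + (-5/2 - l) = -5 - l)
W(f) = -11/6 (W(f) = -1 + (-5 - 1*0)/6 = -1 + (-5 + 0)/6 = -1 + (⅙)*(-5) = -1 - ⅚ = -11/6)
W(-15 - 1*10)*774 = -11/6*774 = -1419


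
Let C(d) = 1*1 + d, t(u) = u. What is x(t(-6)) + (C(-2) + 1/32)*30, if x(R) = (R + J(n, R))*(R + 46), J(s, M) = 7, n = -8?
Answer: 175/16 ≈ 10.938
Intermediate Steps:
C(d) = 1 + d
x(R) = (7 + R)*(46 + R) (x(R) = (R + 7)*(R + 46) = (7 + R)*(46 + R))
x(t(-6)) + (C(-2) + 1/32)*30 = (322 + (-6)² + 53*(-6)) + ((1 - 2) + 1/32)*30 = (322 + 36 - 318) + (-1 + 1/32)*30 = 40 - 31/32*30 = 40 - 465/16 = 175/16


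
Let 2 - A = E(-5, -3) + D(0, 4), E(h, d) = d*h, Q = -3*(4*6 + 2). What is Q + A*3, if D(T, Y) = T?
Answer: -117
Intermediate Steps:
Q = -78 (Q = -3*(24 + 2) = -3*26 = -78)
A = -13 (A = 2 - (-3*(-5) + 0) = 2 - (15 + 0) = 2 - 1*15 = 2 - 15 = -13)
Q + A*3 = -78 - 13*3 = -78 - 39 = -117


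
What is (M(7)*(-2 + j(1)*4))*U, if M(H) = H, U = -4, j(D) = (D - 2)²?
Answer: -56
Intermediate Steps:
j(D) = (-2 + D)²
(M(7)*(-2 + j(1)*4))*U = (7*(-2 + (-2 + 1)²*4))*(-4) = (7*(-2 + (-1)²*4))*(-4) = (7*(-2 + 1*4))*(-4) = (7*(-2 + 4))*(-4) = (7*2)*(-4) = 14*(-4) = -56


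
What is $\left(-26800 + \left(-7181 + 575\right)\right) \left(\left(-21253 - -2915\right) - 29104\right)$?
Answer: $1584847452$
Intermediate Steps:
$\left(-26800 + \left(-7181 + 575\right)\right) \left(\left(-21253 - -2915\right) - 29104\right) = \left(-26800 - 6606\right) \left(\left(-21253 + 2915\right) - 29104\right) = - 33406 \left(-18338 - 29104\right) = \left(-33406\right) \left(-47442\right) = 1584847452$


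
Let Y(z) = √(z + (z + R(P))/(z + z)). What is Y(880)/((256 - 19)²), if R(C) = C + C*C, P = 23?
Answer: √1184205/2059530 ≈ 0.00052838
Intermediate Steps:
R(C) = C + C²
Y(z) = √(z + (552 + z)/(2*z)) (Y(z) = √(z + (z + 23*(1 + 23))/(z + z)) = √(z + (z + 23*24)/((2*z))) = √(z + (z + 552)*(1/(2*z))) = √(z + (552 + z)*(1/(2*z))) = √(z + (552 + z)/(2*z)))
Y(880)/((256 - 19)²) = (√(2 + 4*880 + 1104/880)/2)/((256 - 19)²) = (√(2 + 3520 + 1104*(1/880))/2)/(237²) = (√(2 + 3520 + 69/55)/2)/56169 = (√(193779/55)/2)*(1/56169) = ((3*√1184205/55)/2)*(1/56169) = (3*√1184205/110)*(1/56169) = √1184205/2059530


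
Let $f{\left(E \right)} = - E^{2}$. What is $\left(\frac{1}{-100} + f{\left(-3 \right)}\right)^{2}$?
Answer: $\frac{811801}{10000} \approx 81.18$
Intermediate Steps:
$\left(\frac{1}{-100} + f{\left(-3 \right)}\right)^{2} = \left(\frac{1}{-100} - \left(-3\right)^{2}\right)^{2} = \left(- \frac{1}{100} - 9\right)^{2} = \left(- \frac{901}{100}\right)^{2} = \frac{811801}{10000}$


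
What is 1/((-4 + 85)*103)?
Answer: 1/8343 ≈ 0.00011986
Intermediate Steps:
1/((-4 + 85)*103) = 1/(81*103) = 1/8343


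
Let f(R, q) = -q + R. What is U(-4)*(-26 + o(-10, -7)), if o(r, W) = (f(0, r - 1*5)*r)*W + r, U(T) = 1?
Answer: 1014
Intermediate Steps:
f(R, q) = R - q
o(r, W) = r + W*r*(5 - r) (o(r, W) = ((0 - (r - 1*5))*r)*W + r = ((0 - (r - 5))*r)*W + r = ((0 - (-5 + r))*r)*W + r = ((0 + (5 - r))*r)*W + r = ((5 - r)*r)*W + r = (r*(5 - r))*W + r = W*r*(5 - r) + r = r + W*r*(5 - r))
U(-4)*(-26 + o(-10, -7)) = 1*(-26 - 1*(-10)*(-1 - 7*(-5 - 10))) = 1*(-26 - 1*(-10)*(-1 - 7*(-15))) = 1*(-26 - 1*(-10)*(-1 + 105)) = 1*(-26 - 1*(-10)*104) = 1*(-26 + 1040) = 1*1014 = 1014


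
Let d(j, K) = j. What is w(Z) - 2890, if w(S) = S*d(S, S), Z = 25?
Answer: -2265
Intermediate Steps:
w(S) = S² (w(S) = S*S = S²)
w(Z) - 2890 = 25² - 2890 = 625 - 2890 = -2265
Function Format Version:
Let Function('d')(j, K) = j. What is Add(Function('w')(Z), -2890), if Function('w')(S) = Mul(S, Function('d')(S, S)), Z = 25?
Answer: -2265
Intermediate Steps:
Function('w')(S) = Pow(S, 2) (Function('w')(S) = Mul(S, S) = Pow(S, 2))
Add(Function('w')(Z), -2890) = Add(Pow(25, 2), -2890) = Add(625, -2890) = -2265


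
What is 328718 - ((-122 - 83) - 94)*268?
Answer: 408850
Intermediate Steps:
328718 - ((-122 - 83) - 94)*268 = 328718 - (-205 - 94)*268 = 328718 - (-299)*268 = 328718 - 1*(-80132) = 328718 + 80132 = 408850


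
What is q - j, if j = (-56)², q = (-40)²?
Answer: -1536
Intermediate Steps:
q = 1600
j = 3136
q - j = 1600 - 1*3136 = 1600 - 3136 = -1536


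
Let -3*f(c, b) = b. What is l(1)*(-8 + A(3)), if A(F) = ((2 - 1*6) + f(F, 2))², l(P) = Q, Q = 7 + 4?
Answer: 1364/9 ≈ 151.56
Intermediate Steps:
f(c, b) = -b/3
Q = 11
l(P) = 11
A(F) = 196/9 (A(F) = ((2 - 1*6) - ⅓*2)² = ((2 - 6) - ⅔)² = (-4 - ⅔)² = (-14/3)² = 196/9)
l(1)*(-8 + A(3)) = 11*(-8 + 196/9) = 11*(124/9) = 1364/9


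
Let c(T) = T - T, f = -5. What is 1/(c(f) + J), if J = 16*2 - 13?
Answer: 1/19 ≈ 0.052632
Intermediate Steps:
c(T) = 0
J = 19 (J = 32 - 13 = 19)
1/(c(f) + J) = 1/(0 + 19) = 1/19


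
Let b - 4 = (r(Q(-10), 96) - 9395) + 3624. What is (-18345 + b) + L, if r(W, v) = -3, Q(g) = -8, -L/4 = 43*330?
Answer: -80875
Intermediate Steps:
L = -56760 (L = -172*330 = -4*14190 = -56760)
b = -5770 (b = 4 + ((-3 - 9395) + 3624) = 4 + (-9398 + 3624) = 4 - 5774 = -5770)
(-18345 + b) + L = (-18345 - 5770) - 56760 = -24115 - 56760 = -80875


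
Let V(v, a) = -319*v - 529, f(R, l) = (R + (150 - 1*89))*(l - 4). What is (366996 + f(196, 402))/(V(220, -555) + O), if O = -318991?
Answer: -234641/194850 ≈ -1.2042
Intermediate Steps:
f(R, l) = (-4 + l)*(61 + R) (f(R, l) = (R + (150 - 89))*(-4 + l) = (R + 61)*(-4 + l) = (61 + R)*(-4 + l) = (-4 + l)*(61 + R))
V(v, a) = -529 - 319*v
(366996 + f(196, 402))/(V(220, -555) + O) = (366996 + (-244 - 4*196 + 61*402 + 196*402))/((-529 - 319*220) - 318991) = (366996 + (-244 - 784 + 24522 + 78792))/((-529 - 70180) - 318991) = (366996 + 102286)/(-70709 - 318991) = 469282/(-389700) = 469282*(-1/389700) = -234641/194850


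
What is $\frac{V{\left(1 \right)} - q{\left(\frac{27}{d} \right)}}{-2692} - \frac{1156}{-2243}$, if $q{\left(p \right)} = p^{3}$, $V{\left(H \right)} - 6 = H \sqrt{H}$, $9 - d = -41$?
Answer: $\frac{387075523969}{754769500000} \approx 0.51284$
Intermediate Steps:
$d = 50$ ($d = 9 - -41 = 9 + 41 = 50$)
$V{\left(H \right)} = 6 + H^{\frac{3}{2}}$ ($V{\left(H \right)} = 6 + H \sqrt{H} = 6 + H^{\frac{3}{2}}$)
$\frac{V{\left(1 \right)} - q{\left(\frac{27}{d} \right)}}{-2692} - \frac{1156}{-2243} = \frac{\left(6 + 1^{\frac{3}{2}}\right) - \left(\frac{27}{50}\right)^{3}}{-2692} - \frac{1156}{-2243} = \left(\left(6 + 1\right) - \left(27 \cdot \frac{1}{50}\right)^{3}\right) \left(- \frac{1}{2692}\right) - - \frac{1156}{2243} = \left(7 - \left(\frac{27}{50}\right)^{3}\right) \left(- \frac{1}{2692}\right) + \frac{1156}{2243} = \left(7 - \frac{19683}{125000}\right) \left(- \frac{1}{2692}\right) + \frac{1156}{2243} = \frac{855317}{125000} \left(- \frac{1}{2692}\right) + \frac{1156}{2243} = - \frac{855317}{336500000} + \frac{1156}{2243} = \frac{387075523969}{754769500000}$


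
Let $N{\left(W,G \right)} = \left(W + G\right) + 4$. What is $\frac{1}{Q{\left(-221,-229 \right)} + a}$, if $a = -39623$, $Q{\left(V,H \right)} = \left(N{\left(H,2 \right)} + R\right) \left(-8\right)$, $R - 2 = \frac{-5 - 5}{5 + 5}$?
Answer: $- \frac{1}{37847} \approx -2.6422 \cdot 10^{-5}$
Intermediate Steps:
$R = 1$ ($R = 2 + \frac{-5 - 5}{5 + 5} = 2 - \frac{10}{10} = 2 - 1 = 1$)
$N{\left(W,G \right)} = 4 + G + W$ ($N{\left(W,G \right)} = \left(G + W\right) + 4 = 4 + G + W$)
$Q{\left(V,H \right)} = -56 - 8 H$ ($Q{\left(V,H \right)} = \left(\left(4 + 2 + H\right) + 1\right) \left(-8\right) = \left(\left(6 + H\right) + 1\right) \left(-8\right) = \left(7 + H\right) \left(-8\right) = -56 - 8 H$)
$\frac{1}{Q{\left(-221,-229 \right)} + a} = \frac{1}{\left(-56 - -1832\right) - 39623} = \frac{1}{\left(-56 + 1832\right) - 39623} = \frac{1}{1776 - 39623} = \frac{1}{-37847} = - \frac{1}{37847}$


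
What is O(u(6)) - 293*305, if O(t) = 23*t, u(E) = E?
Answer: -89227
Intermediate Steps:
O(u(6)) - 293*305 = 23*6 - 293*305 = 138 - 89365 = -89227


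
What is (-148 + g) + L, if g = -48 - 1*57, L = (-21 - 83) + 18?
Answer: -339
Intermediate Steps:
L = -86 (L = -104 + 18 = -86)
g = -105 (g = -48 - 57 = -105)
(-148 + g) + L = (-148 - 105) - 86 = -253 - 86 = -339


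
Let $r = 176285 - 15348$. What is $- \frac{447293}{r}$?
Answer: $- \frac{63899}{22991} \approx -2.7793$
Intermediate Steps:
$r = 160937$ ($r = 176285 - 15348 = 160937$)
$- \frac{447293}{r} = - \frac{447293}{160937} = \left(-447293\right) \frac{1}{160937} = - \frac{63899}{22991}$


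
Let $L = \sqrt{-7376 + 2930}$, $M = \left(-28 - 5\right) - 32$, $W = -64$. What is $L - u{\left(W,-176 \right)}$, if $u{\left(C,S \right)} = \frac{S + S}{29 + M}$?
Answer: $- \frac{88}{9} + 3 i \sqrt{494} \approx -9.7778 + 66.678 i$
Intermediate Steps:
$M = -65$ ($M = -33 - 32 = -65$)
$u{\left(C,S \right)} = - \frac{S}{18}$ ($u{\left(C,S \right)} = \frac{S + S}{29 - 65} = \frac{2 S}{-36} = 2 S \left(- \frac{1}{36}\right) = - \frac{S}{18}$)
$L = 3 i \sqrt{494}$ ($L = \sqrt{-4446} = 3 i \sqrt{494} \approx 66.678 i$)
$L - u{\left(W,-176 \right)} = 3 i \sqrt{494} - \left(- \frac{1}{18}\right) \left(-176\right) = 3 i \sqrt{494} - \frac{88}{9} = - \frac{88}{9} + 3 i \sqrt{494}$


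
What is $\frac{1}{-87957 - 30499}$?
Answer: $- \frac{1}{118456} \approx -8.442 \cdot 10^{-6}$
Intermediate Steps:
$\frac{1}{-87957 - 30499} = \frac{1}{-118456} = - \frac{1}{118456}$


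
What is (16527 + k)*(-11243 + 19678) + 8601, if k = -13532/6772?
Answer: 235999105673/1693 ≈ 1.3940e+8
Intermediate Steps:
k = -3383/1693 (k = -13532*1/6772 = -3383/1693 ≈ -1.9982)
(16527 + k)*(-11243 + 19678) + 8601 = (16527 - 3383/1693)*(-11243 + 19678) + 8601 = (27976828/1693)*8435 + 8601 = 235984544180/1693 + 8601 = 235999105673/1693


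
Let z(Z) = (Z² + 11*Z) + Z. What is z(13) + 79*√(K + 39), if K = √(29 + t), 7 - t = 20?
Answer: 325 + 79*√43 ≈ 843.04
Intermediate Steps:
t = -13 (t = 7 - 1*20 = 7 - 20 = -13)
z(Z) = Z² + 12*Z
K = 4 (K = √(29 - 13) = √16 = 4)
z(13) + 79*√(K + 39) = 13*(12 + 13) + 79*√(4 + 39) = 13*25 + 79*√43 = 325 + 79*√43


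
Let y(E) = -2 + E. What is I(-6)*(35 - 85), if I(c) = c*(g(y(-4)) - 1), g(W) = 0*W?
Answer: -300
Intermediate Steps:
g(W) = 0
I(c) = -c (I(c) = c*(0 - 1) = c*(-1) = -c)
I(-6)*(35 - 85) = (-1*(-6))*(35 - 85) = 6*(-50) = -300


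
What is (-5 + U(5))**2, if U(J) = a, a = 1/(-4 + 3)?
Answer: 36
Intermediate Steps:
a = -1 (a = 1/(-1) = -1)
U(J) = -1
(-5 + U(5))**2 = (-5 - 1)**2 = (-6)**2 = 36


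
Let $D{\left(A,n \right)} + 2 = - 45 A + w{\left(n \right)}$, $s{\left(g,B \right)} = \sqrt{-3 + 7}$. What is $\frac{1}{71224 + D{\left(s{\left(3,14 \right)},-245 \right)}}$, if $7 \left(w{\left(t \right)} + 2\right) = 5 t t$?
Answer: $\frac{1}{114005} \approx 8.7715 \cdot 10^{-6}$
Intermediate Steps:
$s{\left(g,B \right)} = 2$ ($s{\left(g,B \right)} = \sqrt{4} = 2$)
$w{\left(t \right)} = -2 + \frac{5 t^{2}}{7}$ ($w{\left(t \right)} = -2 + \frac{5 t t}{7} = -2 + \frac{5 t^{2}}{7}$)
$D{\left(A,n \right)} = -4 - 45 A + \frac{5 n^{2}}{7}$ ($D{\left(A,n \right)} = -2 - \left(2 + 45 A - \frac{5 n^{2}}{7}\right) = -4 - 45 A + \frac{5 n^{2}}{7}$)
$\frac{1}{71224 + D{\left(s{\left(3,14 \right)},-245 \right)}} = \frac{1}{71224 - \left(94 - 42875\right)} = \frac{1}{71224 - -42781} = \frac{1}{71224 + 42781} = \frac{1}{114005}$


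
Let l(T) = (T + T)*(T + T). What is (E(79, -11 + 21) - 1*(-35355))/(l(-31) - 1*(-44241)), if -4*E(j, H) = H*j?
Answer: 14063/19234 ≈ 0.73115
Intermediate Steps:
l(T) = 4*T² (l(T) = (2*T)*(2*T) = 4*T²)
E(j, H) = -H*j/4
(E(79, -11 + 21) - 1*(-35355))/(l(-31) - 1*(-44241)) = (-¼*(-11 + 21)*79 - 1*(-35355))/(4*(-31)² - 1*(-44241)) = (-¼*10*79 + 35355)/(4*961 + 44241) = (-395/2 + 35355)/(3844 + 44241) = (70315/2)/48085 = (70315/2)*(1/48085) = 14063/19234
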